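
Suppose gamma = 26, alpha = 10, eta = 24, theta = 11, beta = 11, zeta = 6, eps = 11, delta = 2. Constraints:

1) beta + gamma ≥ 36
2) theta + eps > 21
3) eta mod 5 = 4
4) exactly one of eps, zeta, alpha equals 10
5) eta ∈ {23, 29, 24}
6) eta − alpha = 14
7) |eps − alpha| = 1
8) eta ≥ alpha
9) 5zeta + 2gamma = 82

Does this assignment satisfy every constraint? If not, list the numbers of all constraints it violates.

1) beta + gamma = 11 + 26 = 37; 37 ≥ 36 — holds.
2) theta + eps = 11 + 11 = 22; 22 > 21 — holds.
3) 24 mod 5 = 4 — holds.
4) eps=11, zeta=6, alpha=10; 1 of them equals 10 — holds.
5) eta = 24 is in {23, 29, 24} — holds.
6) eta − alpha = 24 − 10 = 14 — holds.
7) |11 − 10| = 1 — holds.
8) eta = 24, alpha = 10; 24 ≥ 10 — holds.
9) 5zeta + 2gamma = 5(6) + 2(26) = 82 — holds.

Yes — all constraints hold.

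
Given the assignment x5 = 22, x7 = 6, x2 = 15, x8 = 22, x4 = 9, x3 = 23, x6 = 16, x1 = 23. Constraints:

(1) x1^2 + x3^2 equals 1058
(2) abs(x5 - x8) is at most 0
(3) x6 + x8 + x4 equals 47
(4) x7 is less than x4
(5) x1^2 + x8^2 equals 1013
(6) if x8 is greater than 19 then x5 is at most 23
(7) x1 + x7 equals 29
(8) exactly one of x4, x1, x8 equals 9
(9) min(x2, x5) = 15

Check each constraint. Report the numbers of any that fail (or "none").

Yes — all constraints hold.

(1) x1^2 + x3^2 = 23^2 + 23^2 = 529 + 529 = 1058 — satisfied.
(2) abs(22 - 22) = 0; 0 ≤ 0 — satisfied.
(3) x6 + x8 + x4 = 16 + 22 + 9 = 47 — satisfied.
(4) x7 = 6, x4 = 9; 6 < 9 — satisfied.
(5) x1^2 + x8^2 = 23^2 + 22^2 = 529 + 484 = 1013 — satisfied.
(6) x8 = 22 > 19, so we need x5 ≤ 23; x5 = 22 ≤ 23 — satisfied.
(7) x1 + x7 = 23 + 6 = 29 — satisfied.
(8) x4=9, x1=23, x8=22; 1 of them equals 9 — satisfied.
(9) min(15, 22) = 15 — satisfied.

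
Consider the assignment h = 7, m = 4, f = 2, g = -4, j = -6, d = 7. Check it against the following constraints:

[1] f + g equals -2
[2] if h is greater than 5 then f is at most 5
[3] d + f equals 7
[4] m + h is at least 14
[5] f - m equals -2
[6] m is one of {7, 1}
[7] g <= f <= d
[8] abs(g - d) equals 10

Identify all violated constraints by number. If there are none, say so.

[1] f + g = 2 + (-4) = -2 — holds.
[2] h = 7 > 5, so we need f ≤ 5; f = 2 ≤ 5 — holds.
[3] d + f = 7 + 2 = 9, not 7 — fails.
[4] m + h = 4 + 7 = 11; 11 < 14, bound 14 not met — fails.
[5] f - m = 2 - 4 = -2 — holds.
[6] m = 4 is not in {7, 1} — fails.
[7] values -4 <= 2 <= 7 — holds.
[8] abs(-4 - 7) = 11, not 10 — fails.

No — constraints 3, 4, 6, and 8 are not satisfied.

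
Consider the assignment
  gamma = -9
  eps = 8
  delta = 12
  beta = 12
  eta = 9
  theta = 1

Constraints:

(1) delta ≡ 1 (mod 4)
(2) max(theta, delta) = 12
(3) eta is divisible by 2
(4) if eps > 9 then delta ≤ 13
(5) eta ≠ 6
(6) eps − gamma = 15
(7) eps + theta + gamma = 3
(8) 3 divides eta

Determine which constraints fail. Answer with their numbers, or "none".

(1) 12 mod 4 = 0, not 1  ✗
(2) max(1, 12) = 12  ✓
(3) 9 = 2×4 + 1, so 2 does not divide 9  ✗
(4) eps = 8, not > 9; antecedent false, conditional vacuously true  ✓
(5) eta = 9, and 9 ≠ 6  ✓
(6) eps − gamma = 8 − (-9) = 17, not 15  ✗
(7) eps + theta + gamma = 8 + 1 + (-9) = 0, not 3  ✗
(8) 9 / 3 = 3, so 3 divides 9  ✓

Constraints 1, 3, 6, and 7 are violated.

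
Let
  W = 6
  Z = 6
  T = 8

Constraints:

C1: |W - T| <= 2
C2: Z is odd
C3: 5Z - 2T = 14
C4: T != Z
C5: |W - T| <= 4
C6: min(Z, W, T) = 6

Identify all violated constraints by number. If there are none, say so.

No — constraint 2 is not satisfied.

C1: |6 - 8| = 2; 2 ≤ 2  OK
C2: Z = 6 is even  FAIL
C3: 5Z - 2T = 5(6) - 2(8) = 14  OK
C4: T = 8, Z = 6; distinct  OK
C5: |6 - 8| = 2; 2 ≤ 4  OK
C6: min(6, 6, 8) = 6  OK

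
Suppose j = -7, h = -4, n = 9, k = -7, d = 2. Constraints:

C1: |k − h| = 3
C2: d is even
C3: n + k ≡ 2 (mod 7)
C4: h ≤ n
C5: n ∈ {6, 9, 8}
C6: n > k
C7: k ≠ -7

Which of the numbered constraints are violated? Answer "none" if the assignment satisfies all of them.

C1: |-7 − (-4)| = 3 — OK.
C2: d = 2 is even — OK.
C3: n + k = 2; 2 mod 7 = 2 — OK.
C4: h = -4, n = 9; -4 ≤ 9 — OK.
C5: n = 9 is in {6, 9, 8} — OK.
C6: n = 9, k = -7; 9 > -7 — OK.
C7: k = -7, but -7 is required to differ — violated.

Violated: 7.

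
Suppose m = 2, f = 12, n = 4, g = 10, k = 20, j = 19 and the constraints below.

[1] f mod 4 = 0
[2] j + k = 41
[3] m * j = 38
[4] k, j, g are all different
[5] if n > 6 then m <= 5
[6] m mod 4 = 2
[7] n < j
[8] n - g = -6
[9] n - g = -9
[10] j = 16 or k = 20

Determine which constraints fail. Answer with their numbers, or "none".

The assignment fails constraints 2 and 9.

[1] 12 mod 4 = 0  ✓
[2] j + k = 19 + 20 = 39, not 41  ✗
[3] m * j = 2 * 19 = 38  ✓
[4] values 20, 19, 10 are pairwise distinct  ✓
[5] n = 4, not > 6; antecedent false, conditional vacuously true  ✓
[6] 2 mod 4 = 2  ✓
[7] n = 4, j = 19; 4 < 19  ✓
[8] n - g = 4 - 10 = -6  ✓
[9] n - g = 4 - 10 = -6, not -9  ✗
[10] j = 19 ≠ 16, but k = 20 = 20 (second disjunct)  ✓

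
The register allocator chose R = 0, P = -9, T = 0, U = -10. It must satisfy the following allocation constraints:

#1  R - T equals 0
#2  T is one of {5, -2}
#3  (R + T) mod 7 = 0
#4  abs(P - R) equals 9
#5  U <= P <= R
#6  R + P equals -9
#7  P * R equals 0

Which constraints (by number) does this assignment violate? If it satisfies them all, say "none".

#1 R - T = 0 - 0 = 0  holds
#2 T = 0 is not in {5, -2}  fails
#3 R + T = 0; 0 mod 7 = 0  holds
#4 abs(-9 - 0) = 9  holds
#5 values -10 <= -9 <= 0  holds
#6 R + P = 0 + (-9) = -9  holds
#7 P * R = -9 * 0 = 0  holds

No — constraint 2 is not satisfied.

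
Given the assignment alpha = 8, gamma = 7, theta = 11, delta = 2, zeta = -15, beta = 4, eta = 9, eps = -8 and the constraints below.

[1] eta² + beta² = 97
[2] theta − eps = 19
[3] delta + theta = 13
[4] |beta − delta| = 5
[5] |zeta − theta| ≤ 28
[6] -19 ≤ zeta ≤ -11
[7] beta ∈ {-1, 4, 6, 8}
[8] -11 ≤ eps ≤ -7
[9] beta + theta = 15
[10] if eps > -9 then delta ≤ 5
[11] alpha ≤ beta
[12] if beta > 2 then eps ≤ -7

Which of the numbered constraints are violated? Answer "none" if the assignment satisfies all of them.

No — constraints 4, 11 are not satisfied.

[1] eta² + beta² = 9² + 4² = 81 + 16 = 97  ✔
[2] theta − eps = 11 − (-8) = 19  ✔
[3] delta + theta = 2 + 11 = 13  ✔
[4] |4 − 2| = 2, not 5  ✘
[5] |-15 − 11| = 26; 26 ≤ 28  ✔
[6] zeta = -15 lies in [-19, -11]  ✔
[7] beta = 4 is in {-1, 4, 6, 8}  ✔
[8] eps = -8 lies in [-11, -7]  ✔
[9] beta + theta = 4 + 11 = 15  ✔
[10] eps = -8 > -9, so we need delta ≤ 5; delta = 2 ≤ 5  ✔
[11] alpha = 8, beta = 4; 8 > 4 (want ≤)  ✘
[12] beta = 4 > 2, so we need eps ≤ -7; eps = -8 ≤ -7  ✔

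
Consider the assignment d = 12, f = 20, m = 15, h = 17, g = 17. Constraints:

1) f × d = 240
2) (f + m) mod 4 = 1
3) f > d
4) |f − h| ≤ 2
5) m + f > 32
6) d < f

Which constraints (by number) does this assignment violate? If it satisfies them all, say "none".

Violated: 2 and 4.

1) f × d = 20 × 12 = 240  OK
2) f + m = 35; 35 mod 4 = 3, not 1  FAIL
3) f = 20, d = 12; 20 > 12  OK
4) |20 − 17| = 3; 3 > 2, exceeds bound 2  FAIL
5) m + f = 15 + 20 = 35; 35 > 32  OK
6) d = 12, f = 20; 12 < 20  OK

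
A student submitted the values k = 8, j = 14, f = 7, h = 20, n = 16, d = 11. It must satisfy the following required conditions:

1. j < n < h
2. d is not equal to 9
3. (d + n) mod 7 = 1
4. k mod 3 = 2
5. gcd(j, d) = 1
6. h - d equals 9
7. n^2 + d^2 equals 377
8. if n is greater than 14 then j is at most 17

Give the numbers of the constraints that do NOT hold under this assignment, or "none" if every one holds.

Constraint 3 is violated.

1. values 14 < 16 < 20 — OK.
2. d = 11, and 11 ≠ 9 — OK.
3. d + n = 27; 27 mod 7 = 6, not 1 — violated.
4. 8 mod 3 = 2 — OK.
5. gcd(14, 11) = 1 — OK.
6. h - d = 20 - 11 = 9 — OK.
7. n^2 + d^2 = 16^2 + 11^2 = 256 + 121 = 377 — OK.
8. n = 16 > 14, so we need j ≤ 17; j = 14 ≤ 17 — OK.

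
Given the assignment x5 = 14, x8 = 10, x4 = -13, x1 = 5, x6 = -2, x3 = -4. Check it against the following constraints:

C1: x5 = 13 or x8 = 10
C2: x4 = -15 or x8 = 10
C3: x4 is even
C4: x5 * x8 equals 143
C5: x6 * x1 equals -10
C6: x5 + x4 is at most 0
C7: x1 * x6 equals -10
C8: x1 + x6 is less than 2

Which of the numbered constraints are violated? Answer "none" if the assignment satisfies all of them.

No — constraints 3, 4, 6, and 8 are not satisfied.

C1: x5 = 14 ≠ 13, but x8 = 10 = 10 (second disjunct) — holds.
C2: x4 = -13 ≠ -15, but x8 = 10 = 10 (second disjunct) — holds.
C3: x4 = -13 is odd — fails.
C4: x5 * x8 = 14 * 10 = 140, not 143 — fails.
C5: x6 * x1 = -2 * 5 = -10 — holds.
C6: x5 + x4 = 14 + (-13) = 1; 1 > 0, bound 0 not met — fails.
C7: x1 * x6 = 5 * (-2) = -10 — holds.
C8: x1 + x6 = 5 + (-2) = 3; 3 ≥ 2, bound 2 not met — fails.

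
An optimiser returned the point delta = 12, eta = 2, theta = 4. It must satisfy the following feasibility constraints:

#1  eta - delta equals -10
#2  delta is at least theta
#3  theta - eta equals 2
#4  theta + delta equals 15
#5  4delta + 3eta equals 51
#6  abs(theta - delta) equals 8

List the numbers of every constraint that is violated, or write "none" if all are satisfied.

#1 eta - delta = 2 - 12 = -10  yes
#2 delta = 12, theta = 4; 12 ≥ 4  yes
#3 theta - eta = 4 - 2 = 2  yes
#4 theta + delta = 4 + 12 = 16, not 15  no
#5 4delta + 3eta = 4(12) + 3(2) = 54, not 51  no
#6 abs(4 - 12) = 8  yes

The assignment fails constraints 4 and 5.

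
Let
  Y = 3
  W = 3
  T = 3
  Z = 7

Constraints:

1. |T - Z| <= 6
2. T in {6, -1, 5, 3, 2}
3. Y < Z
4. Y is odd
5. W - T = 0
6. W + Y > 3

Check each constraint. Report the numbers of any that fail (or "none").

None — every constraint holds.

1. |3 - 7| = 4; 4 ≤ 6  true
2. T = 3 is in {6, -1, 5, 3, 2}  true
3. Y = 3, Z = 7; 3 < 7  true
4. Y = 3 is odd  true
5. W - T = 3 - 3 = 0  true
6. W + Y = 3 + 3 = 6; 6 > 3  true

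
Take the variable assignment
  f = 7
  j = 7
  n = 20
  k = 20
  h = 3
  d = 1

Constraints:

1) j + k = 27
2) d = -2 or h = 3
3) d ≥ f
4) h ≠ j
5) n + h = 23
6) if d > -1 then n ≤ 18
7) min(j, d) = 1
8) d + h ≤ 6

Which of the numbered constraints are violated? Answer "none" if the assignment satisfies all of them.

Constraints 3 and 6 do not hold.

1) j + k = 7 + 20 = 27 — holds.
2) d = 1 ≠ -2, but h = 3 = 3 (second disjunct) — holds.
3) d = 1, f = 7; 1 < 7 (want ≥) — does not hold.
4) h = 3, j = 7; distinct — holds.
5) n + h = 20 + 3 = 23 — holds.
6) d = 1 > -1, so we need n ≤ 18; but n = 20 > 18 — does not hold.
7) min(7, 1) = 1 — holds.
8) d + h = 1 + 3 = 4; 4 ≤ 6 — holds.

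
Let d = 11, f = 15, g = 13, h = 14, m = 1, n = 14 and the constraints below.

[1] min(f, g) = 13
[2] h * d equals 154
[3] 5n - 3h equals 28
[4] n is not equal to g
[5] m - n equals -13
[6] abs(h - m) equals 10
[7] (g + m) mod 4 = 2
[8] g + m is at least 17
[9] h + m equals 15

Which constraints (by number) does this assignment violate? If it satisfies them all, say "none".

[1] min(15, 13) = 13  holds
[2] h * d = 14 * 11 = 154  holds
[3] 5n - 3h = 5(14) - 3(14) = 28  holds
[4] n = 14, g = 13; distinct  holds
[5] m - n = 1 - 14 = -13  holds
[6] abs(14 - 1) = 13, not 10  fails
[7] g + m = 14; 14 mod 4 = 2  holds
[8] g + m = 13 + 1 = 14; 14 < 17, bound 17 not met  fails
[9] h + m = 14 + 1 = 15  holds

Violated: 6 and 8.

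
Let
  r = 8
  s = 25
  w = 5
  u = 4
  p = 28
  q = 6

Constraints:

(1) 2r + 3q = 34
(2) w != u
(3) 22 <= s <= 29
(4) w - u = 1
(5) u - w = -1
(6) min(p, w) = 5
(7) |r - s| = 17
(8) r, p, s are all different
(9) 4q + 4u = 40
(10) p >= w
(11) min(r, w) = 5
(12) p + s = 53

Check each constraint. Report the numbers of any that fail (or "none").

(1) 2r + 3q = 2(8) + 3(6) = 34 — OK.
(2) w = 5, u = 4; distinct — OK.
(3) s = 25 lies in [22, 29] — OK.
(4) w - u = 5 - 4 = 1 — OK.
(5) u - w = 4 - 5 = -1 — OK.
(6) min(28, 5) = 5 — OK.
(7) |8 - 25| = 17 — OK.
(8) values 8, 28, 25 are pairwise distinct — OK.
(9) 4q + 4u = 4(6) + 4(4) = 40 — OK.
(10) p = 28, w = 5; 28 ≥ 5 — OK.
(11) min(8, 5) = 5 — OK.
(12) p + s = 28 + 25 = 53 — OK.

All constraints are satisfied.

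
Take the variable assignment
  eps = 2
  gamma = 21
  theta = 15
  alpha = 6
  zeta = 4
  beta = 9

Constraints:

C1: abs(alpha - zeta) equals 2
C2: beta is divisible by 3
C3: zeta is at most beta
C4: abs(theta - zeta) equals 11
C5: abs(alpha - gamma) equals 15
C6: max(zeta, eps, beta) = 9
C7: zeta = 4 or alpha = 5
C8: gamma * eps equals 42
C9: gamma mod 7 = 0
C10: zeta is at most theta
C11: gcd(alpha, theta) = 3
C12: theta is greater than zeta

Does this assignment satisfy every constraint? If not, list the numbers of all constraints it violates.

C1: abs(6 - 4) = 2  OK
C2: 9 / 3 = 3, so 3 divides 9  OK
C3: zeta = 4, beta = 9; 4 ≤ 9  OK
C4: abs(15 - 4) = 11  OK
C5: abs(6 - 21) = 15  OK
C6: max(4, 2, 9) = 9  OK
C7: zeta = 4 = 4 (first disjunct)  OK
C8: gamma * eps = 21 * 2 = 42  OK
C9: 21 mod 7 = 0  OK
C10: zeta = 4, theta = 15; 4 ≤ 15  OK
C11: gcd(6, 15) = 3  OK
C12: theta = 15, zeta = 4; 15 > 4  OK

None — every constraint holds.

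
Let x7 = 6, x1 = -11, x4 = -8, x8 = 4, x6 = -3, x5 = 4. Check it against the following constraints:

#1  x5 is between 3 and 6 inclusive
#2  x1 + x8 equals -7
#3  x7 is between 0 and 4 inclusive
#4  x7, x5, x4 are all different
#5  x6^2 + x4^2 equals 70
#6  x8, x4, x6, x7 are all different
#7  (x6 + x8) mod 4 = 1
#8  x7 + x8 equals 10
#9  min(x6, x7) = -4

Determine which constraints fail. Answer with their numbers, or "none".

Constraints 3, 5, and 9 do not hold.

#1 x5 = 4 lies in [3, 6]  OK
#2 x1 + x8 = -11 + 4 = -7  OK
#3 x7 = 6 is outside [0, 4]  FAIL
#4 values 6, 4, -8 are pairwise distinct  OK
#5 x6^2 + x4^2 = (-3)^2 + (-8)^2 = 9 + 64 = 73, not 70  FAIL
#6 values 4, -8, -3, 6 are pairwise distinct  OK
#7 x6 + x8 = 1; 1 mod 4 = 1  OK
#8 x7 + x8 = 6 + 4 = 10  OK
#9 min(-3, 6) = -3, not -4  FAIL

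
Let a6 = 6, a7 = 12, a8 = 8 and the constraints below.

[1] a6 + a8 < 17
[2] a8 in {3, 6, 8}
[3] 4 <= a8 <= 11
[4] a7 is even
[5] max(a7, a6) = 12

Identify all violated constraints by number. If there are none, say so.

[1] a6 + a8 = 6 + 8 = 14; 14 < 17 — holds.
[2] a8 = 8 is in {3, 6, 8} — holds.
[3] a8 = 8 lies in [4, 11] — holds.
[4] a7 = 12 is even — holds.
[5] max(12, 6) = 12 — holds.

The assignment satisfies every constraint.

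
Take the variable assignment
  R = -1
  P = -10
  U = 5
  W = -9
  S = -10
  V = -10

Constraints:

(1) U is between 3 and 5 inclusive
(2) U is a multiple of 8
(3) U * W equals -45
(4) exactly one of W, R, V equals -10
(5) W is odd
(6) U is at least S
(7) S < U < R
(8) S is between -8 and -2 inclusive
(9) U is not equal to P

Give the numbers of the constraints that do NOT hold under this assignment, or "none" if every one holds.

(1) U = 5 lies in [3, 5] — OK.
(2) 5 = 8*0 + 5, so 8 does not divide 5 — violated.
(3) U * W = 5 * (-9) = -45 — OK.
(4) W=-9, R=-1, V=-10; 1 of them equals -10 — OK.
(5) W = -9 is odd — OK.
(6) U = 5, S = -10; 5 ≥ -10 — OK.
(7) values -10, 5, -1; U = 5 is not < R = -1 — violated.
(8) S = -10 is outside [-8, -2] — violated.
(9) U = 5, P = -10; distinct — OK.

The assignment fails constraints 2, 7, and 8.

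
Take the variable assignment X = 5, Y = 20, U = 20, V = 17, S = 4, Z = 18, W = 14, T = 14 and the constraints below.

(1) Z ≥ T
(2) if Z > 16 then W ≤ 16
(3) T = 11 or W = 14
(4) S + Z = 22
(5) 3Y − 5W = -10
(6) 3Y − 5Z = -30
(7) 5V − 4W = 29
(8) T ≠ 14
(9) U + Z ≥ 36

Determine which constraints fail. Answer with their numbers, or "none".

(1) Z = 18, T = 14; 18 ≥ 14 — holds.
(2) Z = 18 > 16, so we need W ≤ 16; W = 14 ≤ 16 — holds.
(3) T = 14 ≠ 11, but W = 14 = 14 (second disjunct) — holds.
(4) S + Z = 4 + 18 = 22 — holds.
(5) 3Y − 5W = 3(20) − 5(14) = -10 — holds.
(6) 3Y − 5Z = 3(20) − 5(18) = -30 — holds.
(7) 5V − 4W = 5(17) − 4(14) = 29 — holds.
(8) T = 14, but 14 is required to differ — fails.
(9) U + Z = 20 + 18 = 38; 38 ≥ 36 — holds.

Constraint 8 does not hold.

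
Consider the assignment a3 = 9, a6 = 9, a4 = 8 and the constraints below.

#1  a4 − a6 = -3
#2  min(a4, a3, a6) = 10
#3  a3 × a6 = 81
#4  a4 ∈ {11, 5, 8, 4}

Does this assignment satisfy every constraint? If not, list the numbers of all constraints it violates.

#1 a4 − a6 = 8 − 9 = -1, not -3  ✗
#2 min(8, 9, 9) = 8, not 10  ✗
#3 a3 × a6 = 9 × 9 = 81  ✓
#4 a4 = 8 is in {11, 5, 8, 4}  ✓

Constraints 1, 2 are violated.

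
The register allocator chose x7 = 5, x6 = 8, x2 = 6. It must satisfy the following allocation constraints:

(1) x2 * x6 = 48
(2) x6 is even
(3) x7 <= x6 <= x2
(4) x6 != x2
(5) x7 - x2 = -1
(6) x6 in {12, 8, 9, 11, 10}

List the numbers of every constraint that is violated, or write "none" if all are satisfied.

(1) x2 * x6 = 6 * 8 = 48  holds
(2) x6 = 8 is even  holds
(3) values 5, 8, 6; x6 = 8 is not <= x2 = 6  fails
(4) x6 = 8, x2 = 6; distinct  holds
(5) x7 - x2 = 5 - 6 = -1  holds
(6) x6 = 8 is in {12, 8, 9, 11, 10}  holds

The assignment fails constraint 3.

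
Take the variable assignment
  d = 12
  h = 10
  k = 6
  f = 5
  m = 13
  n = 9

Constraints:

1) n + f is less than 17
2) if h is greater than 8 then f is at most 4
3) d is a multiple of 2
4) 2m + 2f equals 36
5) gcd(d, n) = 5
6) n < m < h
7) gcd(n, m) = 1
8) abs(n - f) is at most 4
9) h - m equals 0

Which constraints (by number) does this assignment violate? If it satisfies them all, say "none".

No — constraints 2, 5, 6, and 9 are not satisfied.

1) n + f = 9 + 5 = 14; 14 < 17  holds
2) h = 10 > 8, so we need f ≤ 4; but f = 5 > 4  fails
3) 12 / 2 = 6, so 2 divides 12  holds
4) 2m + 2f = 2(13) + 2(5) = 36  holds
5) gcd(12, 9) = 3, not 5  fails
6) values 9, 13, 10; m = 13 is not < h = 10  fails
7) gcd(9, 13) = 1  holds
8) abs(9 - 5) = 4; 4 ≤ 4  holds
9) h - m = 10 - 13 = -3, not 0  fails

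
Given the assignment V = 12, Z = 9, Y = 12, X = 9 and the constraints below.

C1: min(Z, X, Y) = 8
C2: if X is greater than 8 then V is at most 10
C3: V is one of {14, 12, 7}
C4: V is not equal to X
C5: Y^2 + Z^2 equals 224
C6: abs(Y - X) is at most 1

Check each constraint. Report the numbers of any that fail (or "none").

C1: min(9, 9, 12) = 9, not 8  FAIL
C2: X = 9 > 8, so we need V ≤ 10; but V = 12 > 10  FAIL
C3: V = 12 is in {14, 12, 7}  OK
C4: V = 12, X = 9; distinct  OK
C5: Y^2 + Z^2 = 12^2 + 9^2 = 144 + 81 = 225, not 224  FAIL
C6: abs(12 - 9) = 3; 3 > 1, exceeds bound 1  FAIL

No — constraints 1, 2, 5, and 6 are not satisfied.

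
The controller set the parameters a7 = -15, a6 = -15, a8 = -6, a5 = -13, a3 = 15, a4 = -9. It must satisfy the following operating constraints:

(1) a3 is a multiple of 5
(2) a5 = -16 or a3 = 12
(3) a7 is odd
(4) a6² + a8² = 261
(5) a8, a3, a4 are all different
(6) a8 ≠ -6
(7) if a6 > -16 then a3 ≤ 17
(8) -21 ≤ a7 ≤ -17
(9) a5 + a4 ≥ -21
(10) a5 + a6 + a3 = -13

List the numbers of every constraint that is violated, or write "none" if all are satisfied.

(1) 15 / 5 = 3, so 5 divides 15 — holds.
(2) a5 = -13 ≠ -16 and a3 = 15 ≠ 12; both disjuncts false — fails.
(3) a7 = -15 is odd — holds.
(4) a6² + a8² = (-15)² + (-6)² = 225 + 36 = 261 — holds.
(5) values -6, 15, -9 are pairwise distinct — holds.
(6) a8 = -6, but -6 is required to differ — fails.
(7) a6 = -15 > -16, so we need a3 ≤ 17; a3 = 15 ≤ 17 — holds.
(8) a7 = -15 is outside [-21, -17] — fails.
(9) a5 + a4 = -13 + (-9) = -22; -22 < -21, bound -21 not met — fails.
(10) a5 + a6 + a3 = -13 + (-15) + 15 = -13 — holds.

Constraints 2, 6, 8, 9 do not hold.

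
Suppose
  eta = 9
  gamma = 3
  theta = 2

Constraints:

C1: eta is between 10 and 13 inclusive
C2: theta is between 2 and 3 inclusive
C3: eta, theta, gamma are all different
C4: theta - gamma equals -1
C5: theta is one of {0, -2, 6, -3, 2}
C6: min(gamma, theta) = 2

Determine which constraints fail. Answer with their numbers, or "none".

Constraint 1 is violated.

C1: eta = 9 is outside [10, 13] — violated.
C2: theta = 2 lies in [2, 3] — OK.
C3: values 9, 2, 3 are pairwise distinct — OK.
C4: theta - gamma = 2 - 3 = -1 — OK.
C5: theta = 2 is in {0, -2, 6, -3, 2} — OK.
C6: min(3, 2) = 2 — OK.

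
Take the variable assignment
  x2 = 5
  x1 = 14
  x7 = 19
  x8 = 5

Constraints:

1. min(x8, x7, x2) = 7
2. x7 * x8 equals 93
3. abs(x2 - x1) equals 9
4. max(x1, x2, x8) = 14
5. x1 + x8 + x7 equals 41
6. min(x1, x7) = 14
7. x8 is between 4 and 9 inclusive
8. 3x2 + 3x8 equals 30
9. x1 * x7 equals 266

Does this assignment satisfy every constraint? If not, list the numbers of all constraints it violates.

1. min(5, 19, 5) = 5, not 7  ✘
2. x7 * x8 = 19 * 5 = 95, not 93  ✘
3. abs(5 - 14) = 9  ✔
4. max(14, 5, 5) = 14  ✔
5. x1 + x8 + x7 = 14 + 5 + 19 = 38, not 41  ✘
6. min(14, 19) = 14  ✔
7. x8 = 5 lies in [4, 9]  ✔
8. 3x2 + 3x8 = 3(5) + 3(5) = 30  ✔
9. x1 * x7 = 14 * 19 = 266  ✔

Violated: 1, 2, and 5.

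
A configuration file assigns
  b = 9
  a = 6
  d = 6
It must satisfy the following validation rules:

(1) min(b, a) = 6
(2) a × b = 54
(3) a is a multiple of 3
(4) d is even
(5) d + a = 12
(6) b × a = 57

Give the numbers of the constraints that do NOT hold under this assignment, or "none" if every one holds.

The assignment fails constraint 6.

(1) min(9, 6) = 6  ✓
(2) a × b = 6 × 9 = 54  ✓
(3) 6 / 3 = 2, so 3 divides 6  ✓
(4) d = 6 is even  ✓
(5) d + a = 6 + 6 = 12  ✓
(6) b × a = 9 × 6 = 54, not 57  ✗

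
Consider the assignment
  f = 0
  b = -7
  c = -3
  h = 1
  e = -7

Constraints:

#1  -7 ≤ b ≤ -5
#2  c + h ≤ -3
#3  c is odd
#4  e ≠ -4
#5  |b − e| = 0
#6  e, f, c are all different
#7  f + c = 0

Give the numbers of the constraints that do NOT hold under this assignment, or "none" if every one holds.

#1 b = -7 lies in [-7, -5]  ✓
#2 c + h = -3 + 1 = -2; -2 > -3, bound -3 not met  ✗
#3 c = -3 is odd  ✓
#4 e = -7, and -7 ≠ -4  ✓
#5 |-7 − (-7)| = 0  ✓
#6 values -7, 0, -3 are pairwise distinct  ✓
#7 f + c = 0 + (-3) = -3, not 0  ✗

The assignment fails constraints 2, 7.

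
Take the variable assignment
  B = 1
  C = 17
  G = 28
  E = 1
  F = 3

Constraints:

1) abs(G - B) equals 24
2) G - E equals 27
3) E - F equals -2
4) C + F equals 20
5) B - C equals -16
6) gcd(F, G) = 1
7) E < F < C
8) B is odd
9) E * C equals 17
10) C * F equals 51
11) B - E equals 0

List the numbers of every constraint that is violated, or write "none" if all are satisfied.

1) abs(28 - 1) = 27, not 24 — violated.
2) G - E = 28 - 1 = 27 — satisfied.
3) E - F = 1 - 3 = -2 — satisfied.
4) C + F = 17 + 3 = 20 — satisfied.
5) B - C = 1 - 17 = -16 — satisfied.
6) gcd(3, 28) = 1 — satisfied.
7) values 1 < 3 < 17 — satisfied.
8) B = 1 is odd — satisfied.
9) E * C = 1 * 17 = 17 — satisfied.
10) C * F = 17 * 3 = 51 — satisfied.
11) B - E = 1 - 1 = 0 — satisfied.

The assignment fails constraint 1.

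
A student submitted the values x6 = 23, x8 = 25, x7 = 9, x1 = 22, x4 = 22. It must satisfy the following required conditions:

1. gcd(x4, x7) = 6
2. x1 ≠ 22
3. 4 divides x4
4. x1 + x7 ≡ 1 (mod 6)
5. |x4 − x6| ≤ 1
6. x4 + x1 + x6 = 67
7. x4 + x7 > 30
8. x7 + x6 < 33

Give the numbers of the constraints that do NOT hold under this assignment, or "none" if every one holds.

1. gcd(22, 9) = 1, not 6 — does not hold.
2. x1 = 22, but 22 is required to differ — does not hold.
3. 22 = 4×5 + 2, so 4 does not divide 22 — does not hold.
4. x1 + x7 = 31; 31 mod 6 = 1 — holds.
5. |22 − 23| = 1; 1 ≤ 1 — holds.
6. x4 + x1 + x6 = 22 + 22 + 23 = 67 — holds.
7. x4 + x7 = 22 + 9 = 31; 31 > 30 — holds.
8. x7 + x6 = 9 + 23 = 32; 32 < 33 — holds.

Violated: 1, 2, 3.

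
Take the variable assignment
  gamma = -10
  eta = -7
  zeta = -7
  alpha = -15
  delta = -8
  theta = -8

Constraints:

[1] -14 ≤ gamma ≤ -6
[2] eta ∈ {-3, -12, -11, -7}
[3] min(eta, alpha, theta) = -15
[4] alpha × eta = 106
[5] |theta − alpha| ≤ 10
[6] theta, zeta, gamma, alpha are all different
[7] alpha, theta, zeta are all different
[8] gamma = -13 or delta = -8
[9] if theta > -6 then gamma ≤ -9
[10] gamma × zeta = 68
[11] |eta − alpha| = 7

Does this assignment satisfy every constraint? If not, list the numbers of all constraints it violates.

The assignment fails constraints 4, 10, 11.

[1] gamma = -10 lies in [-14, -6] — satisfied.
[2] eta = -7 is in {-3, -12, -11, -7} — satisfied.
[3] min(-7, -15, -8) = -15 — satisfied.
[4] alpha × eta = -15 × (-7) = 105, not 106 — violated.
[5] |-8 − (-15)| = 7; 7 ≤ 10 — satisfied.
[6] values -8, -7, -10, -15 are pairwise distinct — satisfied.
[7] values -15, -8, -7 are pairwise distinct — satisfied.
[8] gamma = -10 ≠ -13, but delta = -8 = -8 (second disjunct) — satisfied.
[9] theta = -8, not > -6; antecedent false, conditional vacuously true — satisfied.
[10] gamma × zeta = -10 × (-7) = 70, not 68 — violated.
[11] |-7 − (-15)| = 8, not 7 — violated.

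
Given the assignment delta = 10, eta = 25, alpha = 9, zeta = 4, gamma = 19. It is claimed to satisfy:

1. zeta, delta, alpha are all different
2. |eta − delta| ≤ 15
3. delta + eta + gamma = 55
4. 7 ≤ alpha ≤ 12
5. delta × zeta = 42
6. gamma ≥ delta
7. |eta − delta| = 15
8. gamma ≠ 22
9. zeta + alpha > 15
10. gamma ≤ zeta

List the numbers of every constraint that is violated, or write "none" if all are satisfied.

1. values 4, 10, 9 are pairwise distinct — holds.
2. |25 − 10| = 15; 15 ≤ 15 — holds.
3. delta + eta + gamma = 10 + 25 + 19 = 54, not 55 — fails.
4. alpha = 9 lies in [7, 12] — holds.
5. delta × zeta = 10 × 4 = 40, not 42 — fails.
6. gamma = 19, delta = 10; 19 ≥ 10 — holds.
7. |25 − 10| = 15 — holds.
8. gamma = 19, and 19 ≠ 22 — holds.
9. zeta + alpha = 4 + 9 = 13; 13 ≤ 15, bound 15 not met — fails.
10. gamma = 19, zeta = 4; 19 > 4 (want ≤) — fails.

Constraints 3, 5, 9, 10 are violated.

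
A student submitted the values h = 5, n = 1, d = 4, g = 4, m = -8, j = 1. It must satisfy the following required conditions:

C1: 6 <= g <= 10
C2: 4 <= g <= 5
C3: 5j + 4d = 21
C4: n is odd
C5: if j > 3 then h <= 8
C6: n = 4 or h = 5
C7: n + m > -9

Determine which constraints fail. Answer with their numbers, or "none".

C1: g = 4 is outside [6, 10] — violated.
C2: g = 4 lies in [4, 5] — OK.
C3: 5j + 4d = 5(1) + 4(4) = 21 — OK.
C4: n = 1 is odd — OK.
C5: j = 1, not > 3; antecedent false, conditional vacuously true — OK.
C6: n = 1 ≠ 4, but h = 5 = 5 (second disjunct) — OK.
C7: n + m = 1 + (-8) = -7; -7 > -9 — OK.

No — constraint 1 is not satisfied.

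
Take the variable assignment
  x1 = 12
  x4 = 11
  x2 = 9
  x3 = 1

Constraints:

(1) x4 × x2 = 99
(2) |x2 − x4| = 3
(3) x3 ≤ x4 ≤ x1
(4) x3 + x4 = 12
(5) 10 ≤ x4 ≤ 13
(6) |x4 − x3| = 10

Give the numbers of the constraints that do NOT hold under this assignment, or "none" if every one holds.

(1) x4 × x2 = 11 × 9 = 99  OK
(2) |9 − 11| = 2, not 3  FAIL
(3) values 1 ≤ 11 ≤ 12  OK
(4) x3 + x4 = 1 + 11 = 12  OK
(5) x4 = 11 lies in [10, 13]  OK
(6) |11 − 1| = 10  OK

Constraint 2 does not hold.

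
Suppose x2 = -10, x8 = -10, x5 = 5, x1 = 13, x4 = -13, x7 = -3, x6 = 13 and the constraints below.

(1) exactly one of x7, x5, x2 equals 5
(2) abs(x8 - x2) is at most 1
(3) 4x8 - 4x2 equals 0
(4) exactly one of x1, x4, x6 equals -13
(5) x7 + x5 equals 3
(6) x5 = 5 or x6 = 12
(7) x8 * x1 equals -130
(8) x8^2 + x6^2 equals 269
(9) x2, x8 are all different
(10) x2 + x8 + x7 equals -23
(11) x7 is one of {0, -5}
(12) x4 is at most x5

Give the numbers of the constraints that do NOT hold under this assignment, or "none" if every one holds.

(1) x7=-3, x5=5, x2=-10; 1 of them equals 5 — OK.
(2) abs(-10 - (-10)) = 0; 0 ≤ 1 — OK.
(3) 4x8 - 4x2 = 4(-10) - 4(-10) = 0 — OK.
(4) x1=13, x4=-13, x6=13; 1 of them equals -13 — OK.
(5) x7 + x5 = -3 + 5 = 2, not 3 — violated.
(6) x5 = 5 = 5 (first disjunct) — OK.
(7) x8 * x1 = -10 * 13 = -130 — OK.
(8) x8^2 + x6^2 = (-10)^2 + 13^2 = 100 + 169 = 269 — OK.
(9) x2 = x8 = -10, not all different — violated.
(10) x2 + x8 + x7 = -10 + (-10) + (-3) = -23 — OK.
(11) x7 = -3 is not in {0, -5} — violated.
(12) x4 = -13, x5 = 5; -13 ≤ 5 — OK.

Constraints 5, 9, and 11 are violated.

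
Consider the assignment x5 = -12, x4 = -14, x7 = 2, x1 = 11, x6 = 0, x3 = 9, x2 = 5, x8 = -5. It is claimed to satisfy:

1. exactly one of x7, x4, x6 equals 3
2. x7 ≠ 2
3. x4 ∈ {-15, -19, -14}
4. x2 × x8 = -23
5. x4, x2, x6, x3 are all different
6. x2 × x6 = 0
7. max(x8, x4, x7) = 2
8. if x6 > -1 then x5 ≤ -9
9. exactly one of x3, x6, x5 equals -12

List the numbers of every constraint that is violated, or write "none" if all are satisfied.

1. x7=2, x4=-14, x6=0; 0 of them equal 3, not exactly one — violated.
2. x7 = 2, but 2 is required to differ — violated.
3. x4 = -14 is in {-15, -19, -14} — satisfied.
4. x2 × x8 = 5 × (-5) = -25, not -23 — violated.
5. values -14, 5, 0, 9 are pairwise distinct — satisfied.
6. x2 × x6 = 5 × 0 = 0 — satisfied.
7. max(-5, -14, 2) = 2 — satisfied.
8. x6 = 0 > -1, so we need x5 ≤ -9; x5 = -12 ≤ -9 — satisfied.
9. x3=9, x6=0, x5=-12; 1 of them equals -12 — satisfied.

No — constraints 1, 2, 4 are not satisfied.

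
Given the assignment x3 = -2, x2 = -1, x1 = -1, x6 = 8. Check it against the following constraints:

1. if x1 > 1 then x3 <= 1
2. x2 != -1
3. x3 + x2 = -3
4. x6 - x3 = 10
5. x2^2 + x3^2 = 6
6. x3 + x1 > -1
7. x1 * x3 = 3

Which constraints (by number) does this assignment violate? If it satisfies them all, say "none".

1. x1 = -1, not > 1; antecedent false, conditional vacuously true — holds.
2. x2 = -1, but -1 is required to differ — does not hold.
3. x3 + x2 = -2 + (-1) = -3 — holds.
4. x6 - x3 = 8 - (-2) = 10 — holds.
5. x2^2 + x3^2 = (-1)^2 + (-2)^2 = 1 + 4 = 5, not 6 — does not hold.
6. x3 + x1 = -2 + (-1) = -3; -3 ≤ -1, bound -1 not met — does not hold.
7. x1 * x3 = -1 * (-2) = 2, not 3 — does not hold.

Violated: 2, 5, 6, and 7.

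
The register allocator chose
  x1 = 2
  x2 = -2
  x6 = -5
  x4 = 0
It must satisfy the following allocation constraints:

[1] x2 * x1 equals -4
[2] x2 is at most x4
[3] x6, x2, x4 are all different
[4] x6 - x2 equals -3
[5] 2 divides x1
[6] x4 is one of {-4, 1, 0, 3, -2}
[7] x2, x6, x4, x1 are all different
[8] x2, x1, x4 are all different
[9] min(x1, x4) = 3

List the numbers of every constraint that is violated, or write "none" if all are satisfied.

Constraint 9 does not hold.

[1] x2 * x1 = -2 * 2 = -4 — satisfied.
[2] x2 = -2, x4 = 0; -2 ≤ 0 — satisfied.
[3] values -5, -2, 0 are pairwise distinct — satisfied.
[4] x6 - x2 = -5 - (-2) = -3 — satisfied.
[5] 2 / 2 = 1, so 2 divides 2 — satisfied.
[6] x4 = 0 is in {-4, 1, 0, 3, -2} — satisfied.
[7] values -2, -5, 0, 2 are pairwise distinct — satisfied.
[8] values -2, 2, 0 are pairwise distinct — satisfied.
[9] min(2, 0) = 0, not 3 — violated.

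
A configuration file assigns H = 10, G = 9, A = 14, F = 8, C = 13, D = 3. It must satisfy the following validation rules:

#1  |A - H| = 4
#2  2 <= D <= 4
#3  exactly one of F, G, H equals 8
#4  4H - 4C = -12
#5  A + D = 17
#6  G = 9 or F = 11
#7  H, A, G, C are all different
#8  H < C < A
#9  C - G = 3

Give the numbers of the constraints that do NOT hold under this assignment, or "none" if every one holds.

#1 |14 - 10| = 4 — holds.
#2 D = 3 lies in [2, 4] — holds.
#3 F=8, G=9, H=10; 1 of them equals 8 — holds.
#4 4H - 4C = 4(10) - 4(13) = -12 — holds.
#5 A + D = 14 + 3 = 17 — holds.
#6 G = 9 = 9 (first disjunct) — holds.
#7 values 10, 14, 9, 13 are pairwise distinct — holds.
#8 values 10 < 13 < 14 — holds.
#9 C - G = 13 - 9 = 4, not 3 — does not hold.

Constraint 9 is violated.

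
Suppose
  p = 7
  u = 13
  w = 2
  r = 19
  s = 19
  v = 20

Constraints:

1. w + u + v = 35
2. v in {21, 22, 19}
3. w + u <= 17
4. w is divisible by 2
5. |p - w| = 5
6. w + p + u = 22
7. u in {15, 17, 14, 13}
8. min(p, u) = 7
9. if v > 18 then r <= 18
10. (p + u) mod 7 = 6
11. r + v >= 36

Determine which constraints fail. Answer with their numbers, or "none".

No — constraints 2, 9 are not satisfied.

1. w + u + v = 2 + 13 + 20 = 35 — holds.
2. v = 20 is not in {21, 22, 19} — does not hold.
3. w + u = 2 + 13 = 15; 15 ≤ 17 — holds.
4. 2 / 2 = 1, so 2 divides 2 — holds.
5. |7 - 2| = 5 — holds.
6. w + p + u = 2 + 7 + 13 = 22 — holds.
7. u = 13 is in {15, 17, 14, 13} — holds.
8. min(7, 13) = 7 — holds.
9. v = 20 > 18, so we need r ≤ 18; but r = 19 > 18 — does not hold.
10. p + u = 20; 20 mod 7 = 6 — holds.
11. r + v = 19 + 20 = 39; 39 ≥ 36 — holds.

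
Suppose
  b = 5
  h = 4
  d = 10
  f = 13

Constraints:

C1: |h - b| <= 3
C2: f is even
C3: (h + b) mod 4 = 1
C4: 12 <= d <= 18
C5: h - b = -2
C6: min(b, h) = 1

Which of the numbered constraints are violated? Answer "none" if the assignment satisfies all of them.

C1: |4 - 5| = 1; 1 ≤ 3  holds
C2: f = 13 is odd  fails
C3: h + b = 9; 9 mod 4 = 1  holds
C4: d = 10 is outside [12, 18]  fails
C5: h - b = 4 - 5 = -1, not -2  fails
C6: min(5, 4) = 4, not 1  fails

Violated: 2, 4, 5, and 6.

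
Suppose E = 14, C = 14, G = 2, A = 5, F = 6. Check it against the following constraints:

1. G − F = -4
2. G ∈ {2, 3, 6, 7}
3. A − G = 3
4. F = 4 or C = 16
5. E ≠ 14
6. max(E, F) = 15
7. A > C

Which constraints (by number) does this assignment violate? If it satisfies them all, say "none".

1. G − F = 2 − 6 = -4 — holds.
2. G = 2 is in {2, 3, 6, 7} — holds.
3. A − G = 5 − 2 = 3 — holds.
4. F = 6 ≠ 4 and C = 14 ≠ 16; both disjuncts false — does not hold.
5. E = 14, but 14 is required to differ — does not hold.
6. max(14, 6) = 14, not 15 — does not hold.
7. A = 5, C = 14; 5 ≤ 14 (want >) — does not hold.

Constraints 4, 5, 6, 7 do not hold.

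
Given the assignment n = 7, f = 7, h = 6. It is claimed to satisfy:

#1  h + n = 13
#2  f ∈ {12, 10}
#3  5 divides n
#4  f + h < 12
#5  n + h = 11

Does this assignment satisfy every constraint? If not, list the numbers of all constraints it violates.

Violated: 2, 3, 4, and 5.

#1 h + n = 6 + 7 = 13 — OK.
#2 f = 7 is not in {12, 10} — violated.
#3 7 = 5×1 + 2, so 5 does not divide 7 — violated.
#4 f + h = 7 + 6 = 13; 13 ≥ 12, bound 12 not met — violated.
#5 n + h = 7 + 6 = 13, not 11 — violated.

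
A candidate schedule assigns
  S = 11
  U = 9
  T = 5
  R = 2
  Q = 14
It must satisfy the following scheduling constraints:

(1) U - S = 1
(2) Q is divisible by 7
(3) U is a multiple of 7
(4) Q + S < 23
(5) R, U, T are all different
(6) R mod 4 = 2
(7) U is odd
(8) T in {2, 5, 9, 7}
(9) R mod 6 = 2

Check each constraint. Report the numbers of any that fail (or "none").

(1) U - S = 9 - 11 = -2, not 1  ✗
(2) 14 / 7 = 2, so 7 divides 14  ✓
(3) 9 = 7*1 + 2, so 7 does not divide 9  ✗
(4) Q + S = 14 + 11 = 25; 25 ≥ 23, bound 23 not met  ✗
(5) values 2, 9, 5 are pairwise distinct  ✓
(6) 2 mod 4 = 2  ✓
(7) U = 9 is odd  ✓
(8) T = 5 is in {2, 5, 9, 7}  ✓
(9) 2 mod 6 = 2  ✓

The assignment fails constraints 1, 3, and 4.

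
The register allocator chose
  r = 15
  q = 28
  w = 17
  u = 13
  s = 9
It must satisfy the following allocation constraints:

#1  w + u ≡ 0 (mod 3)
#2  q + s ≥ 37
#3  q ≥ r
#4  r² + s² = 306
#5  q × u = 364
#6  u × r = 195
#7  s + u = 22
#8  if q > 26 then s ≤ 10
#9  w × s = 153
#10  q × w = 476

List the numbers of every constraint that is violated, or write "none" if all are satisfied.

The assignment satisfies every constraint.

#1 w + u = 30; 30 mod 3 = 0 — OK.
#2 q + s = 28 + 9 = 37; 37 ≥ 37 — OK.
#3 q = 28, r = 15; 28 ≥ 15 — OK.
#4 r² + s² = 15² + 9² = 225 + 81 = 306 — OK.
#5 q × u = 28 × 13 = 364 — OK.
#6 u × r = 13 × 15 = 195 — OK.
#7 s + u = 9 + 13 = 22 — OK.
#8 q = 28 > 26, so we need s ≤ 10; s = 9 ≤ 10 — OK.
#9 w × s = 17 × 9 = 153 — OK.
#10 q × w = 28 × 17 = 476 — OK.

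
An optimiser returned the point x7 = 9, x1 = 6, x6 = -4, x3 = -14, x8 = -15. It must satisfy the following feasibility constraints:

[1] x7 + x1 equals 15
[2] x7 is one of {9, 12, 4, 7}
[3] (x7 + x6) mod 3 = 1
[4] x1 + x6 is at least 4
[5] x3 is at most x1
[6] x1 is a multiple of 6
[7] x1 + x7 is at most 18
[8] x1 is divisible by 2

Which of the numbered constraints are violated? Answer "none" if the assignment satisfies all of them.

The assignment fails constraints 3 and 4.

[1] x7 + x1 = 9 + 6 = 15 — satisfied.
[2] x7 = 9 is in {9, 12, 4, 7} — satisfied.
[3] x7 + x6 = 5; 5 mod 3 = 2, not 1 — violated.
[4] x1 + x6 = 6 + (-4) = 2; 2 < 4, bound 4 not met — violated.
[5] x3 = -14, x1 = 6; -14 ≤ 6 — satisfied.
[6] 6 / 6 = 1, so 6 divides 6 — satisfied.
[7] x1 + x7 = 6 + 9 = 15; 15 ≤ 18 — satisfied.
[8] 6 / 2 = 3, so 2 divides 6 — satisfied.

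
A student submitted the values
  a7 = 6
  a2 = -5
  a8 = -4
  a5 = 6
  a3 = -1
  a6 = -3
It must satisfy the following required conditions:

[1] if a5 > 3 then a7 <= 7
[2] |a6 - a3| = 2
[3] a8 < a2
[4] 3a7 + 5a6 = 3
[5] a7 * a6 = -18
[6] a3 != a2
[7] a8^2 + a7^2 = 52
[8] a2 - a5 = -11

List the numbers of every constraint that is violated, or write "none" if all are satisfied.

[1] a5 = 6 > 3, so we need a7 ≤ 7; a7 = 6 ≤ 7 — holds.
[2] |-3 - (-1)| = 2 — holds.
[3] a8 = -4, a2 = -5; -4 ≥ -5 (want <) — fails.
[4] 3a7 + 5a6 = 3(6) + 5(-3) = 3 — holds.
[5] a7 * a6 = 6 * (-3) = -18 — holds.
[6] a3 = -1, a2 = -5; distinct — holds.
[7] a8^2 + a7^2 = (-4)^2 + 6^2 = 16 + 36 = 52 — holds.
[8] a2 - a5 = -5 - 6 = -11 — holds.

The assignment fails constraint 3.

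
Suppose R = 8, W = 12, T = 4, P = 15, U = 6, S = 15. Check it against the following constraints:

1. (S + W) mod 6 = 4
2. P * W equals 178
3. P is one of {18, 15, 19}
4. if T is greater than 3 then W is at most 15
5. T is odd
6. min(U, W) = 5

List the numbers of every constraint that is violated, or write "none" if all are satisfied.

Violated: 1, 2, 5, 6.

1. S + W = 27; 27 mod 6 = 3, not 4 — fails.
2. P * W = 15 * 12 = 180, not 178 — fails.
3. P = 15 is in {18, 15, 19} — holds.
4. T = 4 > 3, so we need W ≤ 15; W = 12 ≤ 15 — holds.
5. T = 4 is even — fails.
6. min(6, 12) = 6, not 5 — fails.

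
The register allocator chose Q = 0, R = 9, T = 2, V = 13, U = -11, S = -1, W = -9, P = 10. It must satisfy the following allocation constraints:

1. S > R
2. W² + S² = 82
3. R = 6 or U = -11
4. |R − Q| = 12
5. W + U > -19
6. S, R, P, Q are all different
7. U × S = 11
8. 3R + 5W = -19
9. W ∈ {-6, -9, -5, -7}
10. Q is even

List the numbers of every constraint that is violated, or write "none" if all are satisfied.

1. S = -1, R = 9; -1 ≤ 9 (want >)  ✘
2. W² + S² = (-9)² + (-1)² = 81 + 1 = 82  ✔
3. R = 9 ≠ 6, but U = -11 = -11 (second disjunct)  ✔
4. |9 − 0| = 9, not 12  ✘
5. W + U = -9 + (-11) = -20; -20 ≤ -19, bound -19 not met  ✘
6. values -1, 9, 10, 0 are pairwise distinct  ✔
7. U × S = -11 × (-1) = 11  ✔
8. 3R + 5W = 3(9) + 5(-9) = -18, not -19  ✘
9. W = -9 is in {-6, -9, -5, -7}  ✔
10. Q = 0 is even  ✔

Constraints 1, 4, 5, 8 are violated.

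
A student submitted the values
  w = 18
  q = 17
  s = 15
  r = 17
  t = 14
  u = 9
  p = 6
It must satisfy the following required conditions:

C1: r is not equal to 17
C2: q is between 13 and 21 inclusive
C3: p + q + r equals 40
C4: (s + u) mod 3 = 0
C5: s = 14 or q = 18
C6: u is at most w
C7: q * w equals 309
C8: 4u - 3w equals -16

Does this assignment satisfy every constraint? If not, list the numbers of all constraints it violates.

Constraints 1, 5, 7, 8 do not hold.

C1: r = 17, but 17 is required to differ  FAIL
C2: q = 17 lies in [13, 21]  OK
C3: p + q + r = 6 + 17 + 17 = 40  OK
C4: s + u = 24; 24 mod 3 = 0  OK
C5: s = 15 ≠ 14 and q = 17 ≠ 18; both disjuncts false  FAIL
C6: u = 9, w = 18; 9 ≤ 18  OK
C7: q * w = 17 * 18 = 306, not 309  FAIL
C8: 4u - 3w = 4(9) - 3(18) = -18, not -16  FAIL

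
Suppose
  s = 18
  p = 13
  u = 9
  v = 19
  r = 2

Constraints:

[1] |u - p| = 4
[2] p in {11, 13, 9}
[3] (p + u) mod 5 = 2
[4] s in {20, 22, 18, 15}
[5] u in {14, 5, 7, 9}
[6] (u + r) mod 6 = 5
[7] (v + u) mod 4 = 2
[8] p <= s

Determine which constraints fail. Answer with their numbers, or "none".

No — constraint 7 is not satisfied.

[1] |9 - 13| = 4 — holds.
[2] p = 13 is in {11, 13, 9} — holds.
[3] p + u = 22; 22 mod 5 = 2 — holds.
[4] s = 18 is in {20, 22, 18, 15} — holds.
[5] u = 9 is in {14, 5, 7, 9} — holds.
[6] u + r = 11; 11 mod 6 = 5 — holds.
[7] v + u = 28; 28 mod 4 = 0, not 2 — fails.
[8] p = 13, s = 18; 13 ≤ 18 — holds.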